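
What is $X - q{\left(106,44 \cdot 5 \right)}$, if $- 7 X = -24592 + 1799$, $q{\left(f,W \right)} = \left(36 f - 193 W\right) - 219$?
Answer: $\frac{294834}{7} \approx 42119.0$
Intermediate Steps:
$q{\left(f,W \right)} = -219 - 193 W + 36 f$ ($q{\left(f,W \right)} = \left(- 193 W + 36 f\right) - 219 = -219 - 193 W + 36 f$)
$X = \frac{22793}{7}$ ($X = - \frac{-24592 + 1799}{7} = \left(- \frac{1}{7}\right) \left(-22793\right) = \frac{22793}{7} \approx 3256.1$)
$X - q{\left(106,44 \cdot 5 \right)} = \frac{22793}{7} - \left(-219 - 193 \cdot 44 \cdot 5 + 36 \cdot 106\right) = \frac{22793}{7} - \left(-219 - 42460 + 3816\right) = \frac{22793}{7} - -38863 = \frac{22793}{7} + 38863 = \frac{294834}{7}$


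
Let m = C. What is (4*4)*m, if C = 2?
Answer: 32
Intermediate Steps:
m = 2
(4*4)*m = (4*4)*2 = 16*2 = 32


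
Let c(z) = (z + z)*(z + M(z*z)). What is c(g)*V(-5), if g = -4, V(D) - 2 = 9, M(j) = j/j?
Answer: 264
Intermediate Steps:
M(j) = 1
V(D) = 11 (V(D) = 2 + 9 = 11)
c(z) = 2*z*(1 + z) (c(z) = (z + z)*(z + 1) = (2*z)*(1 + z) = 2*z*(1 + z))
c(g)*V(-5) = (2*(-4)*(1 - 4))*11 = (2*(-4)*(-3))*11 = 24*11 = 264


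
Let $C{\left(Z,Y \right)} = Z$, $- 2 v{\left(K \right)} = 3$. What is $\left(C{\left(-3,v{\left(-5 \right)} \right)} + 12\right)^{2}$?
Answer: $81$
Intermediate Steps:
$v{\left(K \right)} = - \frac{3}{2}$ ($v{\left(K \right)} = \left(- \frac{1}{2}\right) 3 = - \frac{3}{2}$)
$\left(C{\left(-3,v{\left(-5 \right)} \right)} + 12\right)^{2} = \left(-3 + 12\right)^{2} = 9^{2} = 81$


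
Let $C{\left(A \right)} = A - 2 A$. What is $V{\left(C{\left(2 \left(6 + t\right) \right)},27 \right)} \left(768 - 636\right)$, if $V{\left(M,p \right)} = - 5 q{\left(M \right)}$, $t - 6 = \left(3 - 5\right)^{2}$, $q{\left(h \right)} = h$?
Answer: $21120$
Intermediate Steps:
$t = 10$ ($t = 6 + \left(3 - 5\right)^{2} = 6 + \left(-2\right)^{2} = 6 + 4 = 10$)
$C{\left(A \right)} = - A$ ($C{\left(A \right)} = A - 2 A = - A$)
$V{\left(M,p \right)} = - 5 M$
$V{\left(C{\left(2 \left(6 + t\right) \right)},27 \right)} \left(768 - 636\right) = - 5 \left(- 2 \left(6 + 10\right)\right) \left(768 - 636\right) = - 5 \left(- 2 \cdot 16\right) 132 = - 5 \left(\left(-1\right) 32\right) 132 = \left(-5\right) \left(-32\right) 132 = 160 \cdot 132 = 21120$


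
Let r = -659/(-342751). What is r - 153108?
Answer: -52477919449/342751 ≈ -1.5311e+5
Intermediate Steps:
r = 659/342751 (r = -659*(-1/342751) = 659/342751 ≈ 0.0019227)
r - 153108 = 659/342751 - 153108 = -52477919449/342751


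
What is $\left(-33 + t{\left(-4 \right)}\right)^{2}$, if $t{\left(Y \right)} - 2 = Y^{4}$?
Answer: $50625$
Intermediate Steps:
$t{\left(Y \right)} = 2 + Y^{4}$
$\left(-33 + t{\left(-4 \right)}\right)^{2} = \left(-33 + \left(2 + \left(-4\right)^{4}\right)\right)^{2} = \left(-33 + \left(2 + 256\right)\right)^{2} = \left(-33 + 258\right)^{2} = 225^{2} = 50625$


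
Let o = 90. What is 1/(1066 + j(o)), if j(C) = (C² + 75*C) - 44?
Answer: 1/15872 ≈ 6.3004e-5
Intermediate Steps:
j(C) = -44 + C² + 75*C
1/(1066 + j(o)) = 1/(1066 + (-44 + 90² + 75*90)) = 1/(1066 + (-44 + 8100 + 6750)) = 1/(1066 + 14806) = 1/15872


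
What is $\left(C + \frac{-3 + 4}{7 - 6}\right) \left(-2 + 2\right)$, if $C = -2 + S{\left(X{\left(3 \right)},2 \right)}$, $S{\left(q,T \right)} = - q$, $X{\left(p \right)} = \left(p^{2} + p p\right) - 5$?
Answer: $0$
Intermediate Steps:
$X{\left(p \right)} = -5 + 2 p^{2}$ ($X{\left(p \right)} = \left(p^{2} + p^{2}\right) - 5 = 2 p^{2} - 5 = -5 + 2 p^{2}$)
$C = -15$ ($C = -2 - \left(-5 + 2 \cdot 3^{2}\right) = -2 - \left(-5 + 2 \cdot 9\right) = -2 - \left(-5 + 18\right) = -2 - 13 = -15$)
$\left(C + \frac{-3 + 4}{7 - 6}\right) \left(-2 + 2\right) = \left(-15 + \frac{-3 + 4}{7 - 6}\right) \left(-2 + 2\right) = \left(-15 + 1 \cdot 1^{-1}\right) 0 = \left(-15 + 1 \cdot 1\right) 0 = \left(-15 + 1\right) 0 = \left(-14\right) 0 = 0$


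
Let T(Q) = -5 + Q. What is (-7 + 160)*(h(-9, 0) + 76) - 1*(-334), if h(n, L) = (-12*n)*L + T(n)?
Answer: 9820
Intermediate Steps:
h(n, L) = -5 + n - 12*L*n (h(n, L) = (-12*n)*L + (-5 + n) = -12*L*n + (-5 + n) = -5 + n - 12*L*n)
(-7 + 160)*(h(-9, 0) + 76) - 1*(-334) = (-7 + 160)*((-5 - 9 - 12*0*(-9)) + 76) - 1*(-334) = 153*((-5 - 9 + 0) + 76) + 334 = 153*(-14 + 76) + 334 = 153*62 + 334 = 9486 + 334 = 9820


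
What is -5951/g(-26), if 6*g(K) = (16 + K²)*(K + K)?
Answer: 17853/17992 ≈ 0.99227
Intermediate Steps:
g(K) = K*(16 + K²)/3 (g(K) = ((16 + K²)*(K + K))/6 = ((16 + K²)*(2*K))/6 = (2*K*(16 + K²))/6 = K*(16 + K²)/3)
-5951/g(-26) = -5951*(-3/(26*(16 + (-26)²))) = -5951*(-3/(26*(16 + 676))) = -5951/((⅓)*(-26)*692) = -5951/(-17992/3) = -5951*(-3/17992) = 17853/17992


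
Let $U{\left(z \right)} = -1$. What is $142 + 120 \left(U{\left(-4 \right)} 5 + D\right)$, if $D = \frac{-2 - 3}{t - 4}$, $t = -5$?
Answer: $- \frac{1174}{3} \approx -391.33$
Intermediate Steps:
$D = \frac{5}{9}$ ($D = \frac{-2 - 3}{-5 - 4} = - \frac{5}{-9} = \left(-5\right) \left(- \frac{1}{9}\right) = \frac{5}{9} \approx 0.55556$)
$142 + 120 \left(U{\left(-4 \right)} 5 + D\right) = 142 + 120 \left(\left(-1\right) 5 + \frac{5}{9}\right) = 142 + 120 \left(-5 + \frac{5}{9}\right) = 142 + 120 \left(- \frac{40}{9}\right) = 142 - \frac{1600}{3} = - \frac{1174}{3}$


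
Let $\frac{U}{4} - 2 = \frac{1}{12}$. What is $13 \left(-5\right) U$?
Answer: $- \frac{1625}{3} \approx -541.67$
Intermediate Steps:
$U = \frac{25}{3}$ ($U = 8 + \frac{4}{12} = 8 + 4 \cdot \frac{1}{12} = 8 + \frac{1}{3} = \frac{25}{3} \approx 8.3333$)
$13 \left(-5\right) U = 13 \left(-5\right) \frac{25}{3} = \left(-65\right) \frac{25}{3} = - \frac{1625}{3}$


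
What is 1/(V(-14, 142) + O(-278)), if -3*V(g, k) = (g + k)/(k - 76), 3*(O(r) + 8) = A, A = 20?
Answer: -99/196 ≈ -0.50510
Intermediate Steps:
O(r) = -4/3 (O(r) = -8 + (⅓)*20 = -8 + 20/3 = -4/3)
V(g, k) = -(g + k)/(3*(-76 + k)) (V(g, k) = -(g + k)/(3*(k - 76)) = -(g + k)/(3*(-76 + k)))
1/(V(-14, 142) + O(-278)) = 1/((-1*(-14) - 1*142)/(3*(-76 + 142)) - 4/3) = 1/((⅓)*(14 - 142)/66 - 4/3) = 1/((⅓)*(1/66)*(-128) - 4/3) = 1/(-64/99 - 4/3) = 1/(-196/99) = -99/196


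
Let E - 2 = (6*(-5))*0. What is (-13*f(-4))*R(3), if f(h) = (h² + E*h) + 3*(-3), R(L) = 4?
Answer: 52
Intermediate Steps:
E = 2 (E = 2 + (6*(-5))*0 = 2 - 30*0 = 2 + 0 = 2)
f(h) = -9 + h² + 2*h (f(h) = (h² + 2*h) + 3*(-3) = (h² + 2*h) - 9 = -9 + h² + 2*h)
(-13*f(-4))*R(3) = -13*(-9 + (-4)² + 2*(-4))*4 = -13*(-9 + 16 - 8)*4 = -13*(-1)*4 = 13*4 = 52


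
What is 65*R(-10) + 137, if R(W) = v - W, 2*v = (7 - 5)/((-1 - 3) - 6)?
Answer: 1561/2 ≈ 780.50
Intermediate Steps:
v = -⅒ (v = ((7 - 5)/((-1 - 3) - 6))/2 = (2/(-4 - 6))/2 = (2/(-10))/2 = (2*(-⅒))/2 = (½)*(-⅕) = -⅒ ≈ -0.10000)
R(W) = -⅒ - W
65*R(-10) + 137 = 65*(-⅒ - 1*(-10)) + 137 = 65*(-⅒ + 10) + 137 = 65*(99/10) + 137 = 1287/2 + 137 = 1561/2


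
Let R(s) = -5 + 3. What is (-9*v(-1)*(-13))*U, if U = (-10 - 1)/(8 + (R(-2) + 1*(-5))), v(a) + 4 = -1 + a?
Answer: 7722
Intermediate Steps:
v(a) = -5 + a (v(a) = -4 + (-1 + a) = -5 + a)
R(s) = -2
U = -11 (U = (-10 - 1)/(8 + (-2 + 1*(-5))) = -11/(8 + (-2 - 5)) = -11/(8 - 7) = -11/1 = -11*1 = -11)
(-9*v(-1)*(-13))*U = (-9*(-5 - 1)*(-13))*(-11) = (-9*(-6)*(-13))*(-11) = (54*(-13))*(-11) = -702*(-11) = 7722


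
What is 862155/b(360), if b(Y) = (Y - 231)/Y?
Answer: 103458600/43 ≈ 2.4060e+6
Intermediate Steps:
b(Y) = (-231 + Y)/Y
862155/b(360) = 862155/(((-231 + 360)/360)) = 862155/(((1/360)*129)) = 862155/(43/120) = 862155*(120/43) = 103458600/43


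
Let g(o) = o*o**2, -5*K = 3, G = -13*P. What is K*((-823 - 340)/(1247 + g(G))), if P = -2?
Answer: 3489/94115 ≈ 0.037072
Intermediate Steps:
G = 26 (G = -13*(-2) = 26)
K = -3/5 (K = -1/5*3 = -3/5 ≈ -0.60000)
g(o) = o**3
K*((-823 - 340)/(1247 + g(G))) = -3*(-823 - 340)/(5*(1247 + 26**3)) = -(-3489)/(5*(1247 + 17576)) = -(-3489)/(5*18823) = -3/5*(-1163/18823) = 3489/94115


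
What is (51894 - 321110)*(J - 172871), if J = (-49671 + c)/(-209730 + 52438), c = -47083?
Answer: 1830071717813712/39323 ≈ 4.6539e+10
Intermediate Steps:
J = 48377/78646 (J = (-49671 - 47083)/(-209730 + 52438) = -96754/(-157292) = -96754*(-1/157292) = 48377/78646 ≈ 0.61512)
(51894 - 321110)*(J - 172871) = (51894 - 321110)*(48377/78646 - 172871) = -269216*(-13595564289/78646) = 1830071717813712/39323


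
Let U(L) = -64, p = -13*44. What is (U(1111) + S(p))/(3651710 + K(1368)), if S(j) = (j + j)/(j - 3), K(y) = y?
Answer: -17828/1050259925 ≈ -1.6975e-5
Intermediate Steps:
p = -572
S(j) = 2*j/(-3 + j) (S(j) = (2*j)/(-3 + j) = 2*j/(-3 + j))
(U(1111) + S(p))/(3651710 + K(1368)) = (-64 + 2*(-572)/(-3 - 572))/(3651710 + 1368) = (-64 + 2*(-572)/(-575))/3653078 = (-64 + 2*(-572)*(-1/575))*(1/3653078) = (-64 + 1144/575)*(1/3653078) = -35656/575*1/3653078 = -17828/1050259925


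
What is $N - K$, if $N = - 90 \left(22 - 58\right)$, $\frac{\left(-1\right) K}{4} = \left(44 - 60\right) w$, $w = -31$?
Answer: $5224$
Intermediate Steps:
$K = -1984$ ($K = - 4 \left(44 - 60\right) \left(-31\right) = - 4 \left(\left(-16\right) \left(-31\right)\right) = \left(-4\right) 496 = -1984$)
$N = 3240$ ($N = - 90 \left(22 - 58\right) = \left(-90\right) \left(-36\right) = 3240$)
$N - K = 3240 - -1984 = 3240 + 1984 = 5224$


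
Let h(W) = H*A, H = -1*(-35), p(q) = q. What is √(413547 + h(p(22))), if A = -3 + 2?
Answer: 2*√103378 ≈ 643.05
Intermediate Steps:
H = 35
A = -1
h(W) = -35 (h(W) = 35*(-1) = -35)
√(413547 + h(p(22))) = √(413547 - 35) = √413512 = 2*√103378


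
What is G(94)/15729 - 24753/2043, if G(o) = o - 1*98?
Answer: -43260901/3570483 ≈ -12.116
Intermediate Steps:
G(o) = -98 + o (G(o) = o - 98 = -98 + o)
G(94)/15729 - 24753/2043 = (-98 + 94)/15729 - 24753/2043 = -4*1/15729 - 24753*1/2043 = -4/15729 - 8251/681 = -43260901/3570483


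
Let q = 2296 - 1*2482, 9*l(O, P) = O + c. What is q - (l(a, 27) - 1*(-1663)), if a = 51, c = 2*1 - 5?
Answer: -5563/3 ≈ -1854.3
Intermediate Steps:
c = -3 (c = 2 - 5 = -3)
l(O, P) = -⅓ + O/9 (l(O, P) = (O - 3)/9 = (-3 + O)/9 = -⅓ + O/9)
q = -186 (q = 2296 - 2482 = -186)
q - (l(a, 27) - 1*(-1663)) = -186 - ((-⅓ + (⅑)*51) - 1*(-1663)) = -186 - ((-⅓ + 17/3) + 1663) = -186 - (16/3 + 1663) = -186 - 1*5005/3 = -186 - 5005/3 = -5563/3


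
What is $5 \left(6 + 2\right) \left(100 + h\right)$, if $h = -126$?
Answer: $-1040$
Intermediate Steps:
$5 \left(6 + 2\right) \left(100 + h\right) = 5 \left(6 + 2\right) \left(100 - 126\right) = 5 \cdot 8 \left(-26\right) = 40 \left(-26\right) = -1040$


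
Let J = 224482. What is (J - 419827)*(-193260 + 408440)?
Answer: -42034337100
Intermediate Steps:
(J - 419827)*(-193260 + 408440) = (224482 - 419827)*(-193260 + 408440) = -195345*215180 = -42034337100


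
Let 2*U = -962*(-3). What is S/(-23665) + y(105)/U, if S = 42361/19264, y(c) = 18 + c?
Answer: 18670809319/219279511360 ≈ 0.085146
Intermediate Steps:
U = 1443 (U = (-962*(-3))/2 = (½)*2886 = 1443)
S = 42361/19264 (S = 42361*(1/19264) = 42361/19264 ≈ 2.1990)
S/(-23665) + y(105)/U = (42361/19264)/(-23665) + (18 + 105)/1443 = (42361/19264)*(-1/23665) + 123*(1/1443) = -42361/455882560 + 41/481 = 18670809319/219279511360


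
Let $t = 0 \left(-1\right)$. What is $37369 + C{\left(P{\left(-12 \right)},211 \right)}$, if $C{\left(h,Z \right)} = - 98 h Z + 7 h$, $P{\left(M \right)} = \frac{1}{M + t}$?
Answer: $\frac{469099}{12} \approx 39092.0$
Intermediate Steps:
$t = 0$
$P{\left(M \right)} = \frac{1}{M}$ ($P{\left(M \right)} = \frac{1}{M + 0} = \frac{1}{M}$)
$C{\left(h,Z \right)} = 7 h - 98 Z h$ ($C{\left(h,Z \right)} = - 98 Z h + 7 h = 7 h - 98 Z h$)
$37369 + C{\left(P{\left(-12 \right)},211 \right)} = 37369 + \frac{7 \left(1 - 2954\right)}{-12} = 37369 + 7 \left(- \frac{1}{12}\right) \left(1 - 2954\right) = 37369 + 7 \left(- \frac{1}{12}\right) \left(-2953\right) = 37369 + \frac{20671}{12} = \frac{469099}{12}$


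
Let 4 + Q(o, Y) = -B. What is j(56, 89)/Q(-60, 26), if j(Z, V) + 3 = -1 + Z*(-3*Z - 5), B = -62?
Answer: -4846/29 ≈ -167.10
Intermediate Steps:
Q(o, Y) = 58 (Q(o, Y) = -4 - 1*(-62) = -4 + 62 = 58)
j(Z, V) = -4 + Z*(-5 - 3*Z) (j(Z, V) = -3 + (-1 + Z*(-3*Z - 5)) = -3 + (-1 + Z*(-5 - 3*Z)) = -4 + Z*(-5 - 3*Z))
j(56, 89)/Q(-60, 26) = (-4 - 5*56 - 3*56²)/58 = (-4 - 280 - 3*3136)*(1/58) = (-4 - 280 - 9408)*(1/58) = -9692*1/58 = -4846/29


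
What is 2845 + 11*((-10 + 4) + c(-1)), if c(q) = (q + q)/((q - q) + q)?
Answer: 2801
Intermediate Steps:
c(q) = 2 (c(q) = (2*q)/(0 + q) = (2*q)/q = 2)
2845 + 11*((-10 + 4) + c(-1)) = 2845 + 11*((-10 + 4) + 2) = 2845 + 11*(-6 + 2) = 2845 + 11*(-4) = 2845 - 44 = 2801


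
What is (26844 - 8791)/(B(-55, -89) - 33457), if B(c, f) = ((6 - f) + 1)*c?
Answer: -18053/38737 ≈ -0.46604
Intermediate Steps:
B(c, f) = c*(7 - f) (B(c, f) = (7 - f)*c = c*(7 - f))
(26844 - 8791)/(B(-55, -89) - 33457) = (26844 - 8791)/(-55*(7 - 1*(-89)) - 33457) = 18053/(-55*(7 + 89) - 33457) = 18053/(-55*96 - 33457) = 18053/(-5280 - 33457) = 18053/(-38737) = 18053*(-1/38737) = -18053/38737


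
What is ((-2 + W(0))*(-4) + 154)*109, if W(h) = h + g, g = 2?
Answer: 16786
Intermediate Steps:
W(h) = 2 + h (W(h) = h + 2 = 2 + h)
((-2 + W(0))*(-4) + 154)*109 = ((-2 + (2 + 0))*(-4) + 154)*109 = ((-2 + 2)*(-4) + 154)*109 = (0*(-4) + 154)*109 = (0 + 154)*109 = 154*109 = 16786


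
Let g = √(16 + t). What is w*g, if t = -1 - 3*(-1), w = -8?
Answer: -24*√2 ≈ -33.941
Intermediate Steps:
t = 2 (t = -1 + 3 = 2)
g = 3*√2 (g = √(16 + 2) = √18 = 3*√2 ≈ 4.2426)
w*g = -24*√2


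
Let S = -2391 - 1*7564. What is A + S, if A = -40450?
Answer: -50405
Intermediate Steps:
S = -9955 (S = -2391 - 7564 = -9955)
A + S = -40450 - 9955 = -50405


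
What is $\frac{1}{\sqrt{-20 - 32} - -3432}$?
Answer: $\frac{66}{226513} - \frac{i \sqrt{13}}{5889338} \approx 0.00029137 - 6.1222 \cdot 10^{-7} i$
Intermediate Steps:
$\frac{1}{\sqrt{-20 - 32} - -3432} = \frac{1}{\sqrt{-52} + 3432} = \frac{1}{2 i \sqrt{13} + 3432} = \frac{1}{3432 + 2 i \sqrt{13}}$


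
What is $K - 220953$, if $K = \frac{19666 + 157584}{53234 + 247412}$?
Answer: $- \frac{33214229194}{150323} \approx -2.2095 \cdot 10^{5}$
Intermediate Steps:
$K = \frac{88625}{150323}$ ($K = \frac{177250}{300646} = 177250 \cdot \frac{1}{300646} = \frac{88625}{150323} \approx 0.58956$)
$K - 220953 = \frac{88625}{150323} - 220953 = - \frac{33214229194}{150323}$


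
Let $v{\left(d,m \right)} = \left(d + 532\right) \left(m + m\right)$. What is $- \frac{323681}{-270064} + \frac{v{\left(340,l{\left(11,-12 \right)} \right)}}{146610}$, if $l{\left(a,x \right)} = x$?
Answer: $\frac{6967162003}{6599013840} \approx 1.0558$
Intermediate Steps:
$v{\left(d,m \right)} = 2 m \left(532 + d\right)$ ($v{\left(d,m \right)} = \left(532 + d\right) 2 m = 2 m \left(532 + d\right)$)
$- \frac{323681}{-270064} + \frac{v{\left(340,l{\left(11,-12 \right)} \right)}}{146610} = - \frac{323681}{-270064} + \frac{2 \left(-12\right) \left(532 + 340\right)}{146610} = \left(-323681\right) \left(- \frac{1}{270064}\right) + 2 \left(-12\right) 872 \cdot \frac{1}{146610} = \frac{323681}{270064} - \frac{3488}{24435} = \frac{6967162003}{6599013840}$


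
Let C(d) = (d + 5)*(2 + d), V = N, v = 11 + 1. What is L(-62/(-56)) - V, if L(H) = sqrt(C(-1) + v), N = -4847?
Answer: 4851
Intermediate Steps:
v = 12
V = -4847
C(d) = (2 + d)*(5 + d) (C(d) = (5 + d)*(2 + d) = (2 + d)*(5 + d))
L(H) = 4 (L(H) = sqrt((10 + (-1)**2 + 7*(-1)) + 12) = sqrt((10 + 1 - 7) + 12) = sqrt(4 + 12) = sqrt(16) = 4)
L(-62/(-56)) - V = 4 - 1*(-4847) = 4 + 4847 = 4851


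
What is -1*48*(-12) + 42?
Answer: 618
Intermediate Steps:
-1*48*(-12) + 42 = -48*(-12) + 42 = 576 + 42 = 618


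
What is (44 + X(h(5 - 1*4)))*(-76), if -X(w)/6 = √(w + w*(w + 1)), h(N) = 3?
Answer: -3344 + 456*√15 ≈ -1577.9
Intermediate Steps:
X(w) = -6*√(w + w*(1 + w)) (X(w) = -6*√(w + w*(w + 1)) = -6*√(w + w*(1 + w)))
(44 + X(h(5 - 1*4)))*(-76) = (44 - 6*√3*√(2 + 3))*(-76) = (44 - 6*√15)*(-76) = -3344 + 456*√15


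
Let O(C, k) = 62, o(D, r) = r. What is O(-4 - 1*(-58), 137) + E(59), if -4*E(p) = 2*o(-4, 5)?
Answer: 119/2 ≈ 59.500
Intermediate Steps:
E(p) = -5/2
O(-4 - 1*(-58), 137) + E(59) = 62 - 5/2 = 119/2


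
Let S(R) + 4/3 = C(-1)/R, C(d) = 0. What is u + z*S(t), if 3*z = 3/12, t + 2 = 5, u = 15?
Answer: 134/9 ≈ 14.889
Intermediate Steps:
t = 3 (t = -2 + 5 = 3)
S(R) = -4/3 (S(R) = -4/3 + 0/R = -4/3 + 0 = -4/3)
z = 1/12 (z = (3/12)/3 = (3*(1/12))/3 = (⅓)*(¼) = 1/12 ≈ 0.083333)
u + z*S(t) = 15 + (1/12)*(-4/3) = 15 - ⅑ = 134/9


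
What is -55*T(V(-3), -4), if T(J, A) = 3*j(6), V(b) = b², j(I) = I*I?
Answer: -5940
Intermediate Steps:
j(I) = I²
T(J, A) = 108 (T(J, A) = 3*6² = 3*36 = 108)
-55*T(V(-3), -4) = -55*108 = -5940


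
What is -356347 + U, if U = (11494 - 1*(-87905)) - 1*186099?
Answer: -443047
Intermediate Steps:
U = -86700 (U = (11494 + 87905) - 186099 = 99399 - 186099 = -86700)
-356347 + U = -356347 - 86700 = -443047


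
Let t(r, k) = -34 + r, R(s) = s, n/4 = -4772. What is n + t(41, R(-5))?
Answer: -19081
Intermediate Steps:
n = -19088 (n = 4*(-4772) = -19088)
n + t(41, R(-5)) = -19088 + (-34 + 41) = -19088 + 7 = -19081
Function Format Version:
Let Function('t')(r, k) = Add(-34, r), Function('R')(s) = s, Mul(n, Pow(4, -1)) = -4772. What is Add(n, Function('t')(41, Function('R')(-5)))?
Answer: -19081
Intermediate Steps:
n = -19088 (n = Mul(4, -4772) = -19088)
Add(n, Function('t')(41, Function('R')(-5))) = Add(-19088, Add(-34, 41)) = Add(-19088, 7) = -19081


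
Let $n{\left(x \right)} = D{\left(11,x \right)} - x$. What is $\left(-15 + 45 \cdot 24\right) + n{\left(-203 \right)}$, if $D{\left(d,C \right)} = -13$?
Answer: $1255$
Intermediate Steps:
$n{\left(x \right)} = -13 - x$
$\left(-15 + 45 \cdot 24\right) + n{\left(-203 \right)} = \left(-15 + 45 \cdot 24\right) - -190 = \left(-15 + 1080\right) + \left(-13 + 203\right) = 1065 + 190 = 1255$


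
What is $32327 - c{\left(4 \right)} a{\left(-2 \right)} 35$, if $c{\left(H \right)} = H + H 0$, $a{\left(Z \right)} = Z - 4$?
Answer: $33167$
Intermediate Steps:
$a{\left(Z \right)} = -4 + Z$ ($a{\left(Z \right)} = Z - 4 = -4 + Z$)
$c{\left(H \right)} = H$ ($c{\left(H \right)} = H + 0 = H$)
$32327 - c{\left(4 \right)} a{\left(-2 \right)} 35 = 32327 - 4 \left(-4 - 2\right) 35 = 32327 - 4 \left(-6\right) 35 = 32327 - \left(-24\right) 35 = 32327 - -840 = 32327 + 840 = 33167$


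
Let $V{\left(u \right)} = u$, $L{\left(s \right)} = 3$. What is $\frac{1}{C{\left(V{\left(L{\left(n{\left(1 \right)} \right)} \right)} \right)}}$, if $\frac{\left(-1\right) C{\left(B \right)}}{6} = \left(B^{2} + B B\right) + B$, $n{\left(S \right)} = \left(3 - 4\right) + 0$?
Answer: $- \frac{1}{126} \approx -0.0079365$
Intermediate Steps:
$n{\left(S \right)} = -1$ ($n{\left(S \right)} = -1 + 0 = -1$)
$C{\left(B \right)} = - 12 B^{2} - 6 B$ ($C{\left(B \right)} = - 6 \left(\left(B^{2} + B B\right) + B\right) = - 6 \left(\left(B^{2} + B^{2}\right) + B\right) = - 6 \left(2 B^{2} + B\right) = - 6 \left(B + 2 B^{2}\right) = - 12 B^{2} - 6 B$)
$\frac{1}{C{\left(V{\left(L{\left(n{\left(1 \right)} \right)} \right)} \right)}} = \frac{1}{\left(-6\right) 3 \left(1 + 2 \cdot 3\right)} = \frac{1}{\left(-6\right) 3 \left(1 + 6\right)} = \frac{1}{\left(-6\right) 3 \cdot 7} = \frac{1}{-126} = - \frac{1}{126}$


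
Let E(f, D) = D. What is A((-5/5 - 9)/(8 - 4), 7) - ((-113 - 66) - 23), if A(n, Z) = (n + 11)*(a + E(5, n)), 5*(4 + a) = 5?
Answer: 621/4 ≈ 155.25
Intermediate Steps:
a = -3 (a = -4 + (1/5)*5 = -4 + 1 = -3)
A(n, Z) = (-3 + n)*(11 + n) (A(n, Z) = (n + 11)*(-3 + n) = (11 + n)*(-3 + n) = (-3 + n)*(11 + n))
A((-5/5 - 9)/(8 - 4), 7) - ((-113 - 66) - 23) = (-33 + ((-5/5 - 9)/(8 - 4))**2 + 8*((-5/5 - 9)/(8 - 4))) - ((-113 - 66) - 23) = (-33 + ((-5*1/5 - 9)/4)**2 + 8*((-5*1/5 - 9)/4)) - (-179 - 23) = (-33 + ((-1 - 9)*(1/4))**2 + 8*((-1 - 9)*(1/4))) - 1*(-202) = (-33 + (-10*1/4)**2 + 8*(-10*1/4)) + 202 = (-33 + (-5/2)**2 + 8*(-5/2)) + 202 = (-33 + 25/4 - 20) + 202 = -187/4 + 202 = 621/4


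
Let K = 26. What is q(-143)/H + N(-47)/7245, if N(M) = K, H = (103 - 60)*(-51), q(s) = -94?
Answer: 246016/5296095 ≈ 0.046452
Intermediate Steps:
H = -2193 (H = 43*(-51) = -2193)
N(M) = 26
q(-143)/H + N(-47)/7245 = -94/(-2193) + 26/7245 = -94*(-1/2193) + 26*(1/7245) = 94/2193 + 26/7245 = 246016/5296095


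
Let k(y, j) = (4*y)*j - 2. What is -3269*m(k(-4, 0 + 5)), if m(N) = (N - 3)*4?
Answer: 1111460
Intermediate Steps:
k(y, j) = -2 + 4*j*y (k(y, j) = 4*j*y - 2 = -2 + 4*j*y)
m(N) = -12 + 4*N (m(N) = (-3 + N)*4 = -12 + 4*N)
-3269*m(k(-4, 0 + 5)) = -3269*(-12 + 4*(-2 + 4*(0 + 5)*(-4))) = -3269*(-12 + 4*(-2 + 4*5*(-4))) = -3269*(-12 + 4*(-2 - 80)) = -3269*(-12 + 4*(-82)) = -3269*(-12 - 328) = -3269*(-340) = 1111460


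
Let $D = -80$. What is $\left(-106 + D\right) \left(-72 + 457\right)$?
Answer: $-71610$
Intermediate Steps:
$\left(-106 + D\right) \left(-72 + 457\right) = \left(-106 - 80\right) \left(-72 + 457\right) = \left(-186\right) 385 = -71610$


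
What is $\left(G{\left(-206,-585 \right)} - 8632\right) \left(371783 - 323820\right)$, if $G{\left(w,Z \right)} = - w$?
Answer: $-404136238$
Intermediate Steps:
$\left(G{\left(-206,-585 \right)} - 8632\right) \left(371783 - 323820\right) = \left(\left(-1\right) \left(-206\right) - 8632\right) \left(371783 - 323820\right) = \left(206 - 8632\right) 47963 = \left(-8426\right) 47963 = -404136238$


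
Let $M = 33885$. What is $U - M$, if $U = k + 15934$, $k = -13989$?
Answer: $-31940$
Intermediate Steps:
$U = 1945$ ($U = -13989 + 15934 = 1945$)
$U - M = 1945 - 33885 = -31940$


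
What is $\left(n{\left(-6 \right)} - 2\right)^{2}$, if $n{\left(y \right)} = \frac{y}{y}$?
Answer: $1$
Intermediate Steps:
$n{\left(y \right)} = 1$
$\left(n{\left(-6 \right)} - 2\right)^{2} = \left(1 - 2\right)^{2} = \left(-1\right)^{2} = 1$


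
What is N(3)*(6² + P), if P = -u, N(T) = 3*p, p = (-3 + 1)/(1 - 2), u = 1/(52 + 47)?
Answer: 7126/33 ≈ 215.94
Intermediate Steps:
u = 1/99 ≈ 0.010101
p = 2 (p = -2/(-1) = -2*(-1) = 2)
N(T) = 6 (N(T) = 3*2 = 6)
P = -1/99 (P = -1*1/99 = -1/99 ≈ -0.010101)
N(3)*(6² + P) = 6*(6² - 1/99) = 6*(36 - 1/99) = 6*(3563/99) = 7126/33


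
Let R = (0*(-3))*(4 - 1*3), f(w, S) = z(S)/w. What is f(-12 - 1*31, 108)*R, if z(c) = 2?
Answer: 0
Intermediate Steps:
f(w, S) = 2/w
R = 0 (R = 0*(4 - 3) = 0*1 = 0)
f(-12 - 1*31, 108)*R = (2/(-12 - 1*31))*0 = (2/(-12 - 31))*0 = (2/(-43))*0 = (2*(-1/43))*0 = -2/43*0 = 0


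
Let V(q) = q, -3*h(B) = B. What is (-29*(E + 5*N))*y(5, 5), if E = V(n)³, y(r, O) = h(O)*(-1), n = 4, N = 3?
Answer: -11455/3 ≈ -3818.3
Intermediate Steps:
h(B) = -B/3
y(r, O) = O/3 (y(r, O) = -O/3*(-1) = O/3)
E = 64 (E = 4³ = 64)
(-29*(E + 5*N))*y(5, 5) = (-29*(64 + 5*3))*((⅓)*5) = -29*(64 + 15)*(5/3) = -29*79*(5/3) = -2291*5/3 = -11455/3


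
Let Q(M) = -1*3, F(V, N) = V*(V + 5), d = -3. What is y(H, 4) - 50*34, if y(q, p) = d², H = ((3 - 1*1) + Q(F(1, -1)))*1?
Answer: -1691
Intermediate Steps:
F(V, N) = V*(5 + V)
Q(M) = -3
H = -1 (H = ((3 - 1*1) - 3)*1 = ((3 - 1) - 3)*1 = (2 - 3)*1 = -1*1 = -1)
y(q, p) = 9 (y(q, p) = (-3)² = 9)
y(H, 4) - 50*34 = 9 - 50*34 = 9 - 1700 = -1691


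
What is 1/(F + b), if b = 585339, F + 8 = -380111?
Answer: 1/205220 ≈ 4.8728e-6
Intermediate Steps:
F = -380119 (F = -8 - 380111 = -380119)
1/(F + b) = 1/(-380119 + 585339) = 1/205220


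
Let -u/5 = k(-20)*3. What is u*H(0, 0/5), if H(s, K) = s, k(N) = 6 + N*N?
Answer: 0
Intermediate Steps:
k(N) = 6 + N²
u = -6090 (u = -5*(6 + (-20)²)*3 = -5*(6 + 400)*3 = -2030*3 = -5*1218 = -6090)
u*H(0, 0/5) = -6090*0 = 0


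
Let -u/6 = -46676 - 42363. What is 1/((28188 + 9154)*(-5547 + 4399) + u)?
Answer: -1/42334382 ≈ -2.3621e-8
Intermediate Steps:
u = 534234 (u = -6*(-46676 - 42363) = -6*(-89039) = 534234)
1/((28188 + 9154)*(-5547 + 4399) + u) = 1/((28188 + 9154)*(-5547 + 4399) + 534234) = 1/(37342*(-1148) + 534234) = 1/(-42868616 + 534234) = 1/(-42334382) = -1/42334382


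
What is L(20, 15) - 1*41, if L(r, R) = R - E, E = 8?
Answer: -34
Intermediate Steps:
L(r, R) = -8 + R (L(r, R) = R - 1*8 = R - 8 = -8 + R)
L(20, 15) - 1*41 = (-8 + 15) - 1*41 = 7 - 41 = -34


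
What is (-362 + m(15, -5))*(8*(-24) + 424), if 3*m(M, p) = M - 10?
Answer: -250792/3 ≈ -83597.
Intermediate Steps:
m(M, p) = -10/3 + M/3 (m(M, p) = (M - 10)/3 = (-10 + M)/3 = -10/3 + M/3)
(-362 + m(15, -5))*(8*(-24) + 424) = (-362 + (-10/3 + (⅓)*15))*(8*(-24) + 424) = (-362 + (-10/3 + 5))*(-192 + 424) = (-362 + 5/3)*232 = -1081/3*232 = -250792/3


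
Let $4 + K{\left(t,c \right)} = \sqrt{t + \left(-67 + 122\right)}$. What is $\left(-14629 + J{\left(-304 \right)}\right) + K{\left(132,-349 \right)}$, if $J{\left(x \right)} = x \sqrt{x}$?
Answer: $-14633 + \sqrt{187} - 1216 i \sqrt{19} \approx -14619.0 - 5300.4 i$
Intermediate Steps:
$K{\left(t,c \right)} = -4 + \sqrt{55 + t}$ ($K{\left(t,c \right)} = -4 + \sqrt{t + \left(-67 + 122\right)} = -4 + \sqrt{t + 55} = -4 + \sqrt{55 + t}$)
$J{\left(x \right)} = x^{\frac{3}{2}}$
$\left(-14629 + J{\left(-304 \right)}\right) + K{\left(132,-349 \right)} = \left(-14629 + \left(-304\right)^{\frac{3}{2}}\right) - \left(4 - \sqrt{55 + 132}\right) = \left(-14629 - 1216 i \sqrt{19}\right) - \left(4 - \sqrt{187}\right) = -14633 + \sqrt{187} - 1216 i \sqrt{19}$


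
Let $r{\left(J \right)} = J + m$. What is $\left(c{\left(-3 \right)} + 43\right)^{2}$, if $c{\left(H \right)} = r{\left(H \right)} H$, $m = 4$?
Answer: $1600$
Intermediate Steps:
$r{\left(J \right)} = 4 + J$ ($r{\left(J \right)} = J + 4 = 4 + J$)
$c{\left(H \right)} = H \left(4 + H\right)$ ($c{\left(H \right)} = \left(4 + H\right) H = H \left(4 + H\right)$)
$\left(c{\left(-3 \right)} + 43\right)^{2} = \left(- 3 \left(4 - 3\right) + 43\right)^{2} = \left(\left(-3\right) 1 + 43\right)^{2} = \left(-3 + 43\right)^{2} = 40^{2} = 1600$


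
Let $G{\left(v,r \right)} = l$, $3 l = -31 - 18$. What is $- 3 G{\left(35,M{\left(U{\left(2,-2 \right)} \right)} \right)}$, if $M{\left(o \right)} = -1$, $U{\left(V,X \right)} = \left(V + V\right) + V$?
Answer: $49$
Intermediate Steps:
$U{\left(V,X \right)} = 3 V$ ($U{\left(V,X \right)} = 2 V + V = 3 V$)
$l = - \frac{49}{3}$ ($l = \frac{-31 - 18}{3} = \frac{1}{3} \left(-49\right) = - \frac{49}{3} \approx -16.333$)
$G{\left(v,r \right)} = - \frac{49}{3}$
$- 3 G{\left(35,M{\left(U{\left(2,-2 \right)} \right)} \right)} = \left(-3\right) \left(- \frac{49}{3}\right) = 49$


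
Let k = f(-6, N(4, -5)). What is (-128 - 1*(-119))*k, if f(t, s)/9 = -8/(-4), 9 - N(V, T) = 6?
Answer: -162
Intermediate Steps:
N(V, T) = 3 (N(V, T) = 9 - 1*6 = 9 - 6 = 3)
f(t, s) = 18 (f(t, s) = 9*(-8/(-4)) = 9*(-8*(-¼)) = 9*2 = 18)
k = 18
(-128 - 1*(-119))*k = (-128 - 1*(-119))*18 = (-128 + 119)*18 = -9*18 = -162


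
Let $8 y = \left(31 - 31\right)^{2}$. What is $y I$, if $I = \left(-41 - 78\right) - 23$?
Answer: $0$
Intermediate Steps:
$y = 0$ ($y = \frac{\left(31 - 31\right)^{2}}{8} = \frac{0^{2}}{8} = \frac{1}{8} \cdot 0 = 0$)
$I = -142$ ($I = -119 - 23 = -142$)
$y I = 0 \left(-142\right) = 0$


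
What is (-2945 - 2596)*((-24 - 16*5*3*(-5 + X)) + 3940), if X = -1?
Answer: -29677596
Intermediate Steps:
(-2945 - 2596)*((-24 - 16*5*3*(-5 + X)) + 3940) = (-2945 - 2596)*((-24 - 16*5*3*(-5 - 1)) + 3940) = -5541*((-24 - 240*(-6)) + 3940) = -5541*((-24 - 16*(-90)) + 3940) = -5541*((-24 + 1440) + 3940) = -5541*(1416 + 3940) = -5541*5356 = -29677596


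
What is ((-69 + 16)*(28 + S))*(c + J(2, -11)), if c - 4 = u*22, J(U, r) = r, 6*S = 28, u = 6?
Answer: -649250/3 ≈ -2.1642e+5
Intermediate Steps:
S = 14/3 (S = (⅙)*28 = 14/3 ≈ 4.6667)
c = 136 (c = 4 + 6*22 = 4 + 132 = 136)
((-69 + 16)*(28 + S))*(c + J(2, -11)) = ((-69 + 16)*(28 + 14/3))*(136 - 11) = -53*98/3*125 = -5194/3*125 = -649250/3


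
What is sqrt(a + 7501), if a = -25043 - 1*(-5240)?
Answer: I*sqrt(12302) ≈ 110.91*I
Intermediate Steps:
a = -19803 (a = -25043 + 5240 = -19803)
sqrt(a + 7501) = sqrt(-19803 + 7501) = sqrt(-12302) = I*sqrt(12302)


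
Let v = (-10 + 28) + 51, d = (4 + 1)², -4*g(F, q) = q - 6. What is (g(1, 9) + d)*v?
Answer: 6693/4 ≈ 1673.3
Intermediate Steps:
g(F, q) = 3/2 - q/4 (g(F, q) = -(q - 6)/4 = -(-6 + q)/4 = 3/2 - q/4)
d = 25 (d = 5² = 25)
v = 69 (v = 18 + 51 = 69)
(g(1, 9) + d)*v = ((3/2 - ¼*9) + 25)*69 = ((3/2 - 9/4) + 25)*69 = (-¾ + 25)*69 = (97/4)*69 = 6693/4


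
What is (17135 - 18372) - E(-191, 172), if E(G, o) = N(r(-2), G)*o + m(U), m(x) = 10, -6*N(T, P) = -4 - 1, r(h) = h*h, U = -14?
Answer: -4171/3 ≈ -1390.3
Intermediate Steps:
r(h) = h²
N(T, P) = ⅚ (N(T, P) = -(-4 - 1)/6 = -⅙*(-5) = ⅚)
E(G, o) = 10 + 5*o/6 (E(G, o) = 5*o/6 + 10 = 10 + 5*o/6)
(17135 - 18372) - E(-191, 172) = (17135 - 18372) - (10 + (⅚)*172) = -1237 - (10 + 430/3) = -1237 - 1*460/3 = -1237 - 460/3 = -4171/3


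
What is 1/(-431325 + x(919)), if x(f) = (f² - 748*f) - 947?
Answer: -1/275123 ≈ -3.6347e-6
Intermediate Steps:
x(f) = -947 + f² - 748*f
1/(-431325 + x(919)) = 1/(-431325 + (-947 + 919² - 748*919)) = 1/(-431325 + (-947 + 844561 - 687412)) = 1/(-431325 + 156202) = 1/(-275123) = -1/275123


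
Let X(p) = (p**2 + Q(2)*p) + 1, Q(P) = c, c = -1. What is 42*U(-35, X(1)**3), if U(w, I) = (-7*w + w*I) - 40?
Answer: 7140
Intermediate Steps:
Q(P) = -1
X(p) = 1 + p**2 - p (X(p) = (p**2 - p) + 1 = 1 + p**2 - p)
U(w, I) = -40 - 7*w + I*w (U(w, I) = (-7*w + I*w) - 40 = -40 - 7*w + I*w)
42*U(-35, X(1)**3) = 42*(-40 - 7*(-35) + (1 + 1**2 - 1*1)**3*(-35)) = 42*(-40 + 245 + (1 + 1 - 1)**3*(-35)) = 42*(-40 + 245 + 1**3*(-35)) = 42*(-40 + 245 + 1*(-35)) = 42*(-40 + 245 - 35) = 42*170 = 7140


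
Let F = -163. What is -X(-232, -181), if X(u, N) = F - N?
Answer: -18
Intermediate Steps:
X(u, N) = -163 - N
-X(-232, -181) = -(-163 - 1*(-181)) = -(-163 + 181) = -1*18 = -18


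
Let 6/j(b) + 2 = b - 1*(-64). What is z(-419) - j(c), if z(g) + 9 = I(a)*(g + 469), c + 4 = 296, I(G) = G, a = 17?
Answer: 49618/59 ≈ 840.98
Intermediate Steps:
c = 292 (c = -4 + 296 = 292)
z(g) = 7964 + 17*g (z(g) = -9 + 17*(g + 469) = -9 + 17*(469 + g) = -9 + (7973 + 17*g) = 7964 + 17*g)
j(b) = 6/(62 + b) (j(b) = 6/(-2 + (b - 1*(-64))) = 6/(-2 + (b + 64)) = 6/(-2 + (64 + b)) = 6/(62 + b))
z(-419) - j(c) = (7964 + 17*(-419)) - 6/(62 + 292) = (7964 - 7123) - 6/354 = 841 - 6/354 = 841 - 1*1/59 = 841 - 1/59 = 49618/59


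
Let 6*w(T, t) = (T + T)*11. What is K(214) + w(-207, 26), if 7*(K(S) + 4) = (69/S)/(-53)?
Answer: -60577691/79394 ≈ -763.00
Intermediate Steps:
K(S) = -4 - 69/(371*S) (K(S) = -4 + ((69/S)/(-53))/7 = -4 + ((69/S)*(-1/53))/7 = -4 + (-69/(53*S))/7 = -4 - 69/(371*S))
w(T, t) = 11*T/3 (w(T, t) = ((T + T)*11)/6 = ((2*T)*11)/6 = (22*T)/6 = 11*T/3)
K(214) + w(-207, 26) = (-4 - 69/371/214) + (11/3)*(-207) = (-4 - 69/371*1/214) - 759 = (-4 - 69/79394) - 759 = -317645/79394 - 759 = -60577691/79394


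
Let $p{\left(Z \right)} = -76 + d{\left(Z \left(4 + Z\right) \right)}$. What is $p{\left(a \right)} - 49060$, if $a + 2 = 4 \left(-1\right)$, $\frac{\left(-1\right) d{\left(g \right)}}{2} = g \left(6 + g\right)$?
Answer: $-49568$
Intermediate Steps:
$d{\left(g \right)} = - 2 g \left(6 + g\right)$
$a = -6$ ($a = -2 + 4 \left(-1\right) = -2 - 4 = -6$)
$p{\left(Z \right)} = -76 - 2 Z \left(4 + Z\right) \left(6 + Z \left(4 + Z\right)\right)$
$p{\left(a \right)} - 49060 = \left(-76 - - 12 \left(4 - 6\right) \left(6 - 6 \left(4 - 6\right)\right)\right) - 49060 = \left(-76 - \left(-12\right) \left(-2\right) \left(6 - -12\right)\right) - 49060 = \left(-76 - \left(-12\right) \left(-2\right) \left(6 + 12\right)\right) - 49060 = \left(-76 - \left(-12\right) \left(-2\right) 18\right) - 49060 = \left(-76 - 432\right) - 49060 = -508 - 49060 = -49568$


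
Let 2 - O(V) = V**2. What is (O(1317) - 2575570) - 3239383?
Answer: -7549440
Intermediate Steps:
O(V) = 2 - V**2
(O(1317) - 2575570) - 3239383 = ((2 - 1*1317**2) - 2575570) - 3239383 = ((2 - 1*1734489) - 2575570) - 3239383 = ((2 - 1734489) - 2575570) - 3239383 = (-1734487 - 2575570) - 3239383 = -4310057 - 3239383 = -7549440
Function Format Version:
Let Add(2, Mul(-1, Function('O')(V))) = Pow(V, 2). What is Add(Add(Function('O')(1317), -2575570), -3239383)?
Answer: -7549440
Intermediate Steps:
Function('O')(V) = Add(2, Mul(-1, Pow(V, 2)))
Add(Add(Function('O')(1317), -2575570), -3239383) = Add(Add(Add(2, Mul(-1, Pow(1317, 2))), -2575570), -3239383) = Add(Add(Add(2, Mul(-1, 1734489)), -2575570), -3239383) = Add(Add(Add(2, -1734489), -2575570), -3239383) = Add(Add(-1734487, -2575570), -3239383) = Add(-4310057, -3239383) = -7549440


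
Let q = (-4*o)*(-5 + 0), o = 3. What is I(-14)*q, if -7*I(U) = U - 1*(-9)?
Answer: 300/7 ≈ 42.857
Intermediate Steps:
I(U) = -9/7 - U/7 (I(U) = -(U - 1*(-9))/7 = -(U + 9)/7 = -(9 + U)/7 = -9/7 - U/7)
q = 60 (q = (-4*3)*(-5 + 0) = -12*(-5) = 60)
I(-14)*q = (-9/7 - 1/7*(-14))*60 = (-9/7 + 2)*60 = (5/7)*60 = 300/7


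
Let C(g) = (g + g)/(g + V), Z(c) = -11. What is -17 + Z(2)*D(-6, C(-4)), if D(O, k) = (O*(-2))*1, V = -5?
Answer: -149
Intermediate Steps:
C(g) = 2*g/(-5 + g) (C(g) = (g + g)/(g - 5) = (2*g)/(-5 + g) = 2*g/(-5 + g))
D(O, k) = -2*O (D(O, k) = -2*O*1 = -2*O)
-17 + Z(2)*D(-6, C(-4)) = -17 - (-22)*(-6) = -17 - 11*12 = -17 - 132 = -149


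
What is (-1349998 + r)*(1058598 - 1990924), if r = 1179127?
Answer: 159307475946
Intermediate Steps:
(-1349998 + r)*(1058598 - 1990924) = (-1349998 + 1179127)*(1058598 - 1990924) = -170871*(-932326) = 159307475946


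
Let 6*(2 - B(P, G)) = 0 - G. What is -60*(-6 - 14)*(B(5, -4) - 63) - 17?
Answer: -74017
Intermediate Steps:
B(P, G) = 2 + G/6 (B(P, G) = 2 - (0 - G)/6 = 2 - (-1)*G/6 = 2 + G/6)
-60*(-6 - 14)*(B(5, -4) - 63) - 17 = -60*(-6 - 14)*((2 + (⅙)*(-4)) - 63) - 17 = -(-1200)*((2 - ⅔) - 63) - 17 = -(-1200)*(4/3 - 63) - 17 = -(-1200)*(-185)/3 - 17 = -60*3700/3 - 17 = -74000 - 17 = -74017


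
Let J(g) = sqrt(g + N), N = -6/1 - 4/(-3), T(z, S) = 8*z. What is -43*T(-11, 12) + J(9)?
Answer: 3784 + sqrt(39)/3 ≈ 3786.1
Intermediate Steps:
N = -14/3 (N = -6*1 - 4*(-1/3) = -6 + 4/3 = -14/3 ≈ -4.6667)
J(g) = sqrt(-14/3 + g) (J(g) = sqrt(g - 14/3) = sqrt(-14/3 + g))
-43*T(-11, 12) + J(9) = -344*(-11) + sqrt(-42 + 9*9)/3 = -43*(-88) + sqrt(-42 + 81)/3 = 3784 + sqrt(39)/3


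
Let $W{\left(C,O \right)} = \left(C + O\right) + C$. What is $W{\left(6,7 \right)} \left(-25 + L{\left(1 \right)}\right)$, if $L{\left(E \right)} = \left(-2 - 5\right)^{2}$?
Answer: $456$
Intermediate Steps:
$W{\left(C,O \right)} = O + 2 C$
$L{\left(E \right)} = 49$ ($L{\left(E \right)} = \left(-7\right)^{2} = 49$)
$W{\left(6,7 \right)} \left(-25 + L{\left(1 \right)}\right) = \left(7 + 2 \cdot 6\right) \left(-25 + 49\right) = \left(7 + 12\right) 24 = 19 \cdot 24 = 456$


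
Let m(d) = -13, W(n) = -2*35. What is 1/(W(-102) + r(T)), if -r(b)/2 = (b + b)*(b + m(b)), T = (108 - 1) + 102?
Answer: -1/163926 ≈ -6.1003e-6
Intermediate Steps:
W(n) = -70
T = 209 (T = 107 + 102 = 209)
r(b) = -4*b*(-13 + b) (r(b) = -2*(b + b)*(b - 13) = -2*2*b*(-13 + b) = -4*b*(-13 + b))
1/(W(-102) + r(T)) = 1/(-70 + 4*209*(13 - 1*209)) = 1/(-70 + 4*209*(13 - 209)) = 1/(-70 + 4*209*(-196)) = 1/(-70 - 163856) = 1/(-163926) = -1/163926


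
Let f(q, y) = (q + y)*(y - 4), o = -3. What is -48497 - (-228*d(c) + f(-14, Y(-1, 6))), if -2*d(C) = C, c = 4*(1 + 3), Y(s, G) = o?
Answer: -50440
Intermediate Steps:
Y(s, G) = -3
f(q, y) = (-4 + y)*(q + y) (f(q, y) = (q + y)*(-4 + y) = (-4 + y)*(q + y))
c = 16 (c = 4*4 = 16)
d(C) = -C/2
-48497 - (-228*d(c) + f(-14, Y(-1, 6))) = -48497 - (-(-114)*16 + ((-3)² - 4*(-14) - 4*(-3) - 14*(-3))) = -48497 - (-228*(-8) + (9 + 56 + 12 + 42)) = -48497 - (1824 + 119) = -48497 - 1*1943 = -48497 - 1943 = -50440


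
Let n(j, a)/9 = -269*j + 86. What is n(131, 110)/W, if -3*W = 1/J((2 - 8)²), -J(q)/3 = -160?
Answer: 455582880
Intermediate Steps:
J(q) = 480 (J(q) = -3*(-160) = 480)
n(j, a) = 774 - 2421*j (n(j, a) = 9*(-269*j + 86) = 9*(86 - 269*j) = 774 - 2421*j)
W = -1/1440 (W = -⅓/480 = -⅓*1/480 = -1/1440 ≈ -0.00069444)
n(131, 110)/W = (774 - 2421*131)/(-1/1440) = (774 - 317151)*(-1440) = -316377*(-1440) = 455582880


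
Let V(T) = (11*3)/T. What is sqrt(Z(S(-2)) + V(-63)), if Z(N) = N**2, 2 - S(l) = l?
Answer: 5*sqrt(273)/21 ≈ 3.9340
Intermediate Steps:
S(l) = 2 - l
V(T) = 33/T
sqrt(Z(S(-2)) + V(-63)) = sqrt((2 - 1*(-2))**2 + 33/(-63)) = sqrt((2 + 2)**2 + 33*(-1/63)) = sqrt(4**2 - 11/21) = sqrt(16 - 11/21) = sqrt(325/21) = 5*sqrt(273)/21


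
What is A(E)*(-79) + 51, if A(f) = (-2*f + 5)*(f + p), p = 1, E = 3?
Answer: 367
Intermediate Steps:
A(f) = (1 + f)*(5 - 2*f) (A(f) = (-2*f + 5)*(f + 1) = (5 - 2*f)*(1 + f) = (1 + f)*(5 - 2*f))
A(E)*(-79) + 51 = (5 - 2*3² + 3*3)*(-79) + 51 = (5 - 2*9 + 9)*(-79) + 51 = (5 - 18 + 9)*(-79) + 51 = -4*(-79) + 51 = 316 + 51 = 367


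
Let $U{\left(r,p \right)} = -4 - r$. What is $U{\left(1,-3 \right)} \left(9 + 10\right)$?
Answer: $-95$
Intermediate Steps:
$U{\left(1,-3 \right)} \left(9 + 10\right) = \left(-4 - 1\right) \left(9 + 10\right) = \left(-4 - 1\right) 19 = \left(-5\right) 19 = -95$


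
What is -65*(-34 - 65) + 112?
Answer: 6547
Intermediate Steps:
-65*(-34 - 65) + 112 = -65*(-99) + 112 = 6435 + 112 = 6547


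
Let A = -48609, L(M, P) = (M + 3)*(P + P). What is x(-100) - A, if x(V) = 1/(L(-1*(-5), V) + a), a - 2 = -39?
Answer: 79572932/1637 ≈ 48609.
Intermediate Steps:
L(M, P) = 2*P*(3 + M) (L(M, P) = (3 + M)*(2*P) = 2*P*(3 + M))
a = -37 (a = 2 - 39 = -37)
x(V) = 1/(-37 + 16*V) (x(V) = 1/(2*V*(3 - 1*(-5)) - 37) = 1/(2*V*(3 + 5) - 37) = 1/(2*V*8 - 37) = 1/(16*V - 37) = 1/(-37 + 16*V))
x(-100) - A = 1/(-37 + 16*(-100)) - 1*(-48609) = 1/(-37 - 1600) + 48609 = 1/(-1637) + 48609 = -1/1637 + 48609 = 79572932/1637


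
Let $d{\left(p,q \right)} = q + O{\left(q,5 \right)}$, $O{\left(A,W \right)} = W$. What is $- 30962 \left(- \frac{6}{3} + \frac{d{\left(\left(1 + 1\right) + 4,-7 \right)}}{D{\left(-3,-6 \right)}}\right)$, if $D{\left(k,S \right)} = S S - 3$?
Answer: $\frac{2105416}{33} \approx 63801.0$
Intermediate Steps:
$D{\left(k,S \right)} = -3 + S^{2}$ ($D{\left(k,S \right)} = S^{2} - 3 = -3 + S^{2}$)
$d{\left(p,q \right)} = 5 + q$ ($d{\left(p,q \right)} = q + 5 = 5 + q$)
$- 30962 \left(- \frac{6}{3} + \frac{d{\left(\left(1 + 1\right) + 4,-7 \right)}}{D{\left(-3,-6 \right)}}\right) = - 30962 \left(- \frac{6}{3} + \frac{5 - 7}{-3 + \left(-6\right)^{2}}\right) = - 30962 \left(\left(-6\right) \frac{1}{3} - \frac{2}{-3 + 36}\right) = - 30962 \left(-2 - \frac{2}{33}\right) = \left(-30962\right) \left(- \frac{68}{33}\right) = \frac{2105416}{33}$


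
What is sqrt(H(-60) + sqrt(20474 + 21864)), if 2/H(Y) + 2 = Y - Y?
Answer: sqrt(-1 + sqrt(42338)) ≈ 14.310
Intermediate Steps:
H(Y) = -1 (H(Y) = 2/(-2 + (Y - Y)) = 2/(-2 + 0) = 2/(-2) = 2*(-1/2) = -1)
sqrt(H(-60) + sqrt(20474 + 21864)) = sqrt(-1 + sqrt(20474 + 21864)) = sqrt(-1 + sqrt(42338))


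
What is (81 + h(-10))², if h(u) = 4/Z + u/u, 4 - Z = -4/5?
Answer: 247009/36 ≈ 6861.4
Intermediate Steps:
Z = 24/5 (Z = 4 - (-4)/5 = 4 - 1*(-⅘) = 4 + ⅘ = 24/5 ≈ 4.8000)
h(u) = 11/6 (h(u) = 4/(24/5) + u/u = 4*(5/24) + 1 = ⅚ + 1 = 11/6)
(81 + h(-10))² = (81 + 11/6)² = (497/6)² = 247009/36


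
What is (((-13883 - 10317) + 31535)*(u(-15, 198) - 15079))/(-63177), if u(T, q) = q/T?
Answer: 36900429/21059 ≈ 1752.2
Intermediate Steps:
(((-13883 - 10317) + 31535)*(u(-15, 198) - 15079))/(-63177) = (((-13883 - 10317) + 31535)*(198/(-15) - 15079))/(-63177) = ((-24200 + 31535)*(198*(-1/15) - 15079))*(-1/63177) = (7335*(-66/5 - 15079))*(-1/63177) = (7335*(-75461/5))*(-1/63177) = -110701287*(-1/63177) = 36900429/21059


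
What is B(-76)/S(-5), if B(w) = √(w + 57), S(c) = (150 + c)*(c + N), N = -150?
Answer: -I*√19/22475 ≈ -0.00019394*I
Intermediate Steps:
S(c) = (-150 + c)*(150 + c) (S(c) = (150 + c)*(c - 150) = (150 + c)*(-150 + c) = (-150 + c)*(150 + c))
B(w) = √(57 + w)
B(-76)/S(-5) = √(57 - 76)/(-22500 + (-5)²) = √(-19)/(-22500 + 25) = (I*√19)/(-22475) = (I*√19)*(-1/22475) = -I*√19/22475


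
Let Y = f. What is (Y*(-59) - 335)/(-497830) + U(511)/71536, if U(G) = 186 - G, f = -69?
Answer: -214526623/17806383440 ≈ -0.012048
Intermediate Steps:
Y = -69
(Y*(-59) - 335)/(-497830) + U(511)/71536 = (-69*(-59) - 335)/(-497830) + (186 - 1*511)/71536 = (4071 - 335)*(-1/497830) + (186 - 511)*(1/71536) = 3736*(-1/497830) - 325*1/71536 = -1868/248915 - 325/71536 = -214526623/17806383440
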